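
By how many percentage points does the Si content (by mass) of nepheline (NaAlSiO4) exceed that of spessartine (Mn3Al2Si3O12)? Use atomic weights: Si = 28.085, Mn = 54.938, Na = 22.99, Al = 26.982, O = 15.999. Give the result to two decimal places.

First mineral: 28.085 g Si in 142.053 g formula = 19.77 wt% Si.
Second mineral: 84.255 g Si in 495.021 g formula = 17.02 wt% Si.
19.77% − 17.02% gives a difference of 2.75 percentage points.

2.75 percentage points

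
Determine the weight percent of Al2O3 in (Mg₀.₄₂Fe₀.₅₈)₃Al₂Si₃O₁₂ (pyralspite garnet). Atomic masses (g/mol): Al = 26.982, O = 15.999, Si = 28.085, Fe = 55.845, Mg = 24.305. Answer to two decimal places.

Molar mass of (Mg₀.₄₂Fe₀.₅₈)₃Al₂Si₃O₁₂ = 1.26·24.305 + 1.74·55.845 + 2·26.982 + 3·28.085 + 12·15.999 = 458.002 g/mol.
Each formula unit contains 2 Al, equivalent to 2/2 = 1.0000 mol Al2O3.
M(Al2O3) = 2×26.982 + 3×15.999 = 101.961 g/mol.
Mass of Al2O3 per formula unit = 1.0000 × 101.961 = 101.961 g.
Al2O3 wt% = 101.961 / 458.002 × 100 = 22.26%.

22.26 wt%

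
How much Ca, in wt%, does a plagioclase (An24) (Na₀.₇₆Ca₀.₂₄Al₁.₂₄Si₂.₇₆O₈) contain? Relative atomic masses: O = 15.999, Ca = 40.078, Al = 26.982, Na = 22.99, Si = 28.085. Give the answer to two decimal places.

M(Na₀.₇₆Ca₀.₂₄Al₁.₂₄Si₂.₇₆O₈) = 266.055 g/mol.
Ca contributes 0.24 × 40.078 = 9.619 g per mole.
9.619/266.055 = 0.0362 → 3.62%.

3.62 wt%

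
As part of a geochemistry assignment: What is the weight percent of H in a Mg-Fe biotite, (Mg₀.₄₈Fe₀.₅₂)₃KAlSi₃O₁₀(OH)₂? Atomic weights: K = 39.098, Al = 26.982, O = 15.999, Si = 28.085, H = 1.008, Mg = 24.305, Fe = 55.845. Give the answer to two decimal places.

Molar mass of (Mg₀.₄₈Fe₀.₅₂)₃KAlSi₃O₁₀(OH)₂: 1.44*24.305 + 1.56*55.845 + 1*39.098 + 1*26.982 + 3*28.085 + 12*15.999 + 2*1.008 = 466.456 g/mol.
Mass of H per formula unit: 2 × 1.008 = 2.016 g.
Weight fraction H = 2.016 / 466.456 = 0.0043.

0.43 wt%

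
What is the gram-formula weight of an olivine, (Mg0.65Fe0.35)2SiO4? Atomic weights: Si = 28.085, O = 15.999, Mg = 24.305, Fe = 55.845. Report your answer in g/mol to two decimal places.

The formula mass is the sum 1.30×24.305 + 0.70×55.845 + 1×28.085 + 4×15.999.

162.77 g/mol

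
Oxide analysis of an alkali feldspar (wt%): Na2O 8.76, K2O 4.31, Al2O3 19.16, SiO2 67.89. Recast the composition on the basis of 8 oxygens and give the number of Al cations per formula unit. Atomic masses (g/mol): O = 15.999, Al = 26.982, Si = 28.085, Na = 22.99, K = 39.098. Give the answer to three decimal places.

0.999 Al apfu

Na2O: 8.76/61.979 = 0.14134 mol → 0.28268 mol Na, 0.14134 mol O.
K2O: 4.31/94.195 = 0.04576 mol → 0.09152 mol K, 0.04576 mol O.
Al2O3: 19.16/101.961 = 0.18791 mol → 0.37582 mol Al, 0.56373 mol O.
SiO2: 67.89/60.083 = 1.12994 mol → 1.12994 mol Si, 2.25988 mol O.
Total oxygen = 3.01071 mol. Normalization factor = 8/3.01071 = 2.65718.
Al per 8 O = 0.37582 × 2.65718 = 0.999.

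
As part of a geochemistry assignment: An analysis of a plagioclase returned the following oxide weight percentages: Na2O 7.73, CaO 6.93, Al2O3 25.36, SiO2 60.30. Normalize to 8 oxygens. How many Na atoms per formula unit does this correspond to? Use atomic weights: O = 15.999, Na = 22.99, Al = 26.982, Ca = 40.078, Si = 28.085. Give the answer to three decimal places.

0.665 Na apfu

Na2O (M=61.979): mol = 0.12472; Na = 0.24944, O = 0.12472.
CaO (M=56.077): mol = 0.12358; Ca = 0.12358, O = 0.12358.
Al2O3 (M=101.961): mol = 0.24872; Al = 0.49744, O = 0.74616.
SiO2 (M=60.083): mol = 1.00361; Si = 1.00361, O = 2.00722.
ΣO = 3.00168; factor = 8/ΣO = 2.66517.
Na apfu = 0.24944 × 2.66517 = 0.665.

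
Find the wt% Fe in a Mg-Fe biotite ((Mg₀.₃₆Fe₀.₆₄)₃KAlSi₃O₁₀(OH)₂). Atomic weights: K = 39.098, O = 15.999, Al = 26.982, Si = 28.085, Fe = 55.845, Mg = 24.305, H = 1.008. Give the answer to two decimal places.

22.44 weight percent

Formula mass = 1.08·24.305 + 1.92·55.845 + 1·39.098 + 1·26.982 + 3·28.085 + 12·15.999 + 2·1.008 = 477.811 g/mol, of which 107.222 g is Fe.
So Fe makes up 107.222/477.811 = 0.2244 of the mass, i.e. 22.44%.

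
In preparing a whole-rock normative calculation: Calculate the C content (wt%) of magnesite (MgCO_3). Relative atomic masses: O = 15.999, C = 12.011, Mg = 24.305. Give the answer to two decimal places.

14.25 wt%

Formula mass = 1×24.305 + 1×12.011 + 3×15.999 = 84.313 g/mol, of which 12.011 g is C.
So C makes up 12.011/84.313 = 0.1425 of the mass, i.e. 14.25%.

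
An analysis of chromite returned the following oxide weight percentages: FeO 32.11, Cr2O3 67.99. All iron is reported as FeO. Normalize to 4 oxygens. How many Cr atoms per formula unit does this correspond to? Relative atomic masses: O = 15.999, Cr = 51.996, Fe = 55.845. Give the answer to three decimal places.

FeO: 32.11/71.844 = 0.44694 mol → 0.44694 mol Fe, 0.44694 mol O.
Cr2O3: 67.99/151.989 = 0.44734 mol → 0.89468 mol Cr, 1.34202 mol O.
Total oxygen = 1.78896 mol. Normalization factor = 4/1.78896 = 2.23594.
Cr per 4 O = 0.89468 × 2.23594 = 2.000.

2.000 Cr apfu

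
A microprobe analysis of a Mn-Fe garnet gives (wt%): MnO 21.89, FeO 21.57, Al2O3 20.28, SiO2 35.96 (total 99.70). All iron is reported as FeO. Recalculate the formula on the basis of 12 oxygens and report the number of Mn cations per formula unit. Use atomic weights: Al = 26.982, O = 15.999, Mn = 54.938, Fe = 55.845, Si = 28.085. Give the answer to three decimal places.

MnO (M=70.937): mol = 0.30858; Mn = 0.30858, O = 0.30858.
FeO (M=71.844): mol = 0.30023; Fe = 0.30023, O = 0.30023.
Al2O3 (M=101.961): mol = 0.19890; Al = 0.39780, O = 0.59670.
SiO2 (M=60.083): mol = 0.59851; Si = 0.59851, O = 1.19702.
ΣO = 2.40253; factor = 12/ΣO = 4.99473.
Mn apfu = 0.30858 × 4.99473 = 1.541.

1.541 Mn apfu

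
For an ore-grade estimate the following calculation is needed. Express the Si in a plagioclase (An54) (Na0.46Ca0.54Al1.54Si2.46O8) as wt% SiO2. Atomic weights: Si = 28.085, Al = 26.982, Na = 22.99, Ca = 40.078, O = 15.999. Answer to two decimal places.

54.57 wt%

Molar mass of Na0.46Ca0.54Al1.54Si2.46O8 = 0.46*22.99 + 0.54*40.078 + 1.54*26.982 + 2.46*28.085 + 8*15.999 = 270.851 g/mol.
Each formula unit contains 2.46 Si, equivalent to 2.46/1 = 2.4600 mol SiO2.
M(SiO2) = 1×28.085 + 2×15.999 = 60.083 g/mol.
Mass of SiO2 per formula unit = 2.4600 × 60.083 = 147.804 g.
SiO2 wt% = 147.804 / 270.851 × 100 = 54.57%.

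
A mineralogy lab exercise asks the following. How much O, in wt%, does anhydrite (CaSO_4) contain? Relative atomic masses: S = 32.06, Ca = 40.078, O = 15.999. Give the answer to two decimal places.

47.01 wt%

M(CaSO_4) = 136.134 g/mol.
O contributes 4 × 15.999 = 63.996 g per mole.
63.996/136.134 = 0.4701 → 47.01%.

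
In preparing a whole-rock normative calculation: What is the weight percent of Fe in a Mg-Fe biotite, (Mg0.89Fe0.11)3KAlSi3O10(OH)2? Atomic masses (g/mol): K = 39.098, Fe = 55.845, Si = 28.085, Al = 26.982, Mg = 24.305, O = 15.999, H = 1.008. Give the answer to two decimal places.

M((Mg0.89Fe0.11)3KAlSi3O10(OH)2) = 427.662 g/mol.
Fe contributes 0.33 × 55.845 = 18.429 g per mole.
18.429/427.662 = 0.0431 → 4.31%.

4.31 weight percent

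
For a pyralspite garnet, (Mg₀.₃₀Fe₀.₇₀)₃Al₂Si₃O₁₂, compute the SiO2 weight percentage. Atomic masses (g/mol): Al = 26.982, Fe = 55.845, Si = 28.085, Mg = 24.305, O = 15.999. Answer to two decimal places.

M((Mg₀.₃₀Fe₀.₇₀)₃Al₂Si₃O₁₂) = 469.356 g/mol; M(SiO2) = 60.083 g/mol.
Moles SiO2 per formula unit = 3 Si ÷ 1 = 3.0000.
SiO2 fraction = (3.0000 × 60.083) / 469.356 = 180.249/469.356 = 0.3840.

38.40 wt%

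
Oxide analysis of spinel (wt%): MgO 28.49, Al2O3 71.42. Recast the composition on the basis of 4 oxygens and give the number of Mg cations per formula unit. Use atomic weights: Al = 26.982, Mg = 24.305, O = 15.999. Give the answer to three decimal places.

28.49 wt% MgO ÷ 40.304 g/mol = 0.70688 mol, giving 0.70688 Mg and 0.70688 O.
71.42 wt% Al2O3 ÷ 101.961 g/mol = 0.70046 mol, giving 1.40092 Al and 2.10138 O.
Oxygen sums to 2.80826; scaling by 4/2.80826 = 1.42437 puts the formula on 4 O.
Mg: 0.70688 × 1.42437 = 1.007 atoms per formula unit.

1.007 Mg apfu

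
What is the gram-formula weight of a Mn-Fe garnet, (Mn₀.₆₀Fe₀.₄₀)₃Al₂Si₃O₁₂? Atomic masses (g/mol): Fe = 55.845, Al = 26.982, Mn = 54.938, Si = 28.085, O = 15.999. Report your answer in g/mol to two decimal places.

M = 1.80*54.938 + 1.20*55.845 + 2*26.982 + 3*28.085 + 12*15.999

496.11 g/mol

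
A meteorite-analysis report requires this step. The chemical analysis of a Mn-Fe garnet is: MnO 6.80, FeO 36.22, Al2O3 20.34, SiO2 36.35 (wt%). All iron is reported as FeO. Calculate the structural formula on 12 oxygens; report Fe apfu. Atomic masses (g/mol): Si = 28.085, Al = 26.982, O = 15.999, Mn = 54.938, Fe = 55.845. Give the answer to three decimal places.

MnO (M=70.937): mol = 0.09586; Mn = 0.09586, O = 0.09586.
FeO (M=71.844): mol = 0.50415; Fe = 0.50415, O = 0.50415.
Al2O3 (M=101.961): mol = 0.19949; Al = 0.39898, O = 0.59847.
SiO2 (M=60.083): mol = 0.60500; Si = 0.60500, O = 1.21000.
ΣO = 2.40848; factor = 12/ΣO = 4.98240.
Fe apfu = 0.50415 × 4.98240 = 2.512.

2.512 Fe apfu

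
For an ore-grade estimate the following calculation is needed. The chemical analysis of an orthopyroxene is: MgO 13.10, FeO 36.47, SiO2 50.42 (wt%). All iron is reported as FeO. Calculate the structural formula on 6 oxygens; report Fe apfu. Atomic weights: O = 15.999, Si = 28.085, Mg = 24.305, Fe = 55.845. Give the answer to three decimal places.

MgO: 13.10/40.304 = 0.32503 mol → 0.32503 mol Mg, 0.32503 mol O.
FeO: 36.47/71.844 = 0.50763 mol → 0.50763 mol Fe, 0.50763 mol O.
SiO2: 50.42/60.083 = 0.83917 mol → 0.83917 mol Si, 1.67834 mol O.
Total oxygen = 2.51100 mol. Normalization factor = 6/2.51100 = 2.38949.
Fe per 6 O = 0.50763 × 2.38949 = 1.213.

1.213 Fe apfu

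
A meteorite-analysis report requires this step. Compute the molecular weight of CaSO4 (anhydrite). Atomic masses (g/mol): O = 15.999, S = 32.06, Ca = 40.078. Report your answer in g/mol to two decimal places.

M = 1·40.078 + 1·32.06 + 4·15.999

136.13 g/mol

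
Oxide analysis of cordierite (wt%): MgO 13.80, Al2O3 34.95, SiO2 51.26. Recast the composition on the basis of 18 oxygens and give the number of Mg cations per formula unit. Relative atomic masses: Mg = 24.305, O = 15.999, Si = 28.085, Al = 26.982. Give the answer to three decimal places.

MgO: 13.80/40.304 = 0.34240 mol → 0.34240 mol Mg, 0.34240 mol O.
Al2O3: 34.95/101.961 = 0.34278 mol → 0.68556 mol Al, 1.02834 mol O.
SiO2: 51.26/60.083 = 0.85315 mol → 0.85315 mol Si, 1.70630 mol O.
Total oxygen = 3.07704 mol. Normalization factor = 18/3.07704 = 5.84978.
Mg per 18 O = 0.34240 × 5.84978 = 2.003.

2.003 Mg apfu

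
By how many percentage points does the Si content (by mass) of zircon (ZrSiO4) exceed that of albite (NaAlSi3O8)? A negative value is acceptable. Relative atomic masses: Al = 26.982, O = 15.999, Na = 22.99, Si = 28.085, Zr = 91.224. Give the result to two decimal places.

First mineral: 28.085 g Si in 183.305 g formula = 15.32 wt% Si.
Second mineral: 84.255 g Si in 262.219 g formula = 32.13 wt% Si.
15.32% − 32.13% gives a difference of -16.81 percentage points.

-16.81 percentage points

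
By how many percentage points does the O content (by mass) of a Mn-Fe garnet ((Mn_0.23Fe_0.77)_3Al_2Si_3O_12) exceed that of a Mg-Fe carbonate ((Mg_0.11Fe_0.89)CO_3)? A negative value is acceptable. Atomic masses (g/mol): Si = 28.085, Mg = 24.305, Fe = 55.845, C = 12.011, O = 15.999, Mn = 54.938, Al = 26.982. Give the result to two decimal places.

First mineral: 191.988 g O in 497.116 g formula = 38.62 wt% O.
Second mineral: 47.997 g O in 112.384 g formula = 42.71 wt% O.
38.62% − 42.71% gives a difference of -4.09 percentage points.

-4.09 percentage points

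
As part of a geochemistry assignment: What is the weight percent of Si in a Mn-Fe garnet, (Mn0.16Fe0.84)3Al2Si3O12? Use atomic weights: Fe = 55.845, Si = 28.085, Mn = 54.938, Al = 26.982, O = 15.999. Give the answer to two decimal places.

M((Mn0.16Fe0.84)3Al2Si3O12) = 497.307 g/mol.
Si contributes 3 × 28.085 = 84.255 g per mole.
84.255/497.307 = 0.1694 → 16.94%.

16.94 weight percent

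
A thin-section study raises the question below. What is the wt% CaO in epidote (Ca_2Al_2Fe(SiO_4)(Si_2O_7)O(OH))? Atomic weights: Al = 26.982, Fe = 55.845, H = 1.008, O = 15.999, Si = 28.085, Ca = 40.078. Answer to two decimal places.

Formula mass = 483.215 g/mol.
2 Ca → 2.0000 mol CaO per formula unit; M(CaO) = 56.077, so CaO mass = 112.154 g.
112.154/483.215 × 100 = 23.21 wt%.

23.21 wt%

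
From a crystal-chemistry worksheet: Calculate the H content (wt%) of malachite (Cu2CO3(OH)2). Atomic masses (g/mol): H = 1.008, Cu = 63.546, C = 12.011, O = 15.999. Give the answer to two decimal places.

0.91 wt%

Molar mass of Cu2CO3(OH)2: 2×63.546 + 1×12.011 + 5×15.999 + 2×1.008 = 221.114 g/mol.
Mass of H per formula unit: 2 × 1.008 = 2.016 g.
Weight fraction H = 2.016 / 221.114 = 0.0091.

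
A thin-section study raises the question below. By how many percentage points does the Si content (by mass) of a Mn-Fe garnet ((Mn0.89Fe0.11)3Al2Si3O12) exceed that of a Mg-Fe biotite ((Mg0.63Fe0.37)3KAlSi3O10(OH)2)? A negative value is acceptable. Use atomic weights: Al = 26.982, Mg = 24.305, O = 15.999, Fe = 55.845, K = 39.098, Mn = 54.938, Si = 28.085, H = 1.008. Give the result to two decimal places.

-1.62 percentage points

Si in (Mn0.89Fe0.11)3Al2Si3O12: molar mass 495.320 g/mol; 3×28.085 = 84.255 g → 17.01 wt%.
Si in (Mg0.63Fe0.37)3KAlSi3O10(OH)2: molar mass 452.263 g/mol; 3×28.085 = 84.255 g → 18.63 wt%.
Difference = 17.01 − 18.63 = -1.62 percentage points.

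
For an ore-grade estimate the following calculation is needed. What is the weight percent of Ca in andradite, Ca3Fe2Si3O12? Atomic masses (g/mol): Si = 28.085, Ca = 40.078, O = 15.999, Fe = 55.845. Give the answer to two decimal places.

23.66 weight percent

M(Ca3Fe2Si3O12) = 508.167 g/mol.
Ca contributes 3 × 40.078 = 120.234 g per mole.
120.234/508.167 = 0.2366 → 23.66%.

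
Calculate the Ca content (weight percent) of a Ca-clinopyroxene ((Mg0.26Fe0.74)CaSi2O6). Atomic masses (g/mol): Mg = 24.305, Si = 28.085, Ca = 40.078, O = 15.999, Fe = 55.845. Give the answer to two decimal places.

Formula mass = 0.26*24.305 + 0.74*55.845 + 1*40.078 + 2*28.085 + 6*15.999 = 239.887 g/mol, of which 40.078 g is Ca.
So Ca makes up 40.078/239.887 = 0.1671 of the mass, i.e. 16.71%.

16.71 weight percent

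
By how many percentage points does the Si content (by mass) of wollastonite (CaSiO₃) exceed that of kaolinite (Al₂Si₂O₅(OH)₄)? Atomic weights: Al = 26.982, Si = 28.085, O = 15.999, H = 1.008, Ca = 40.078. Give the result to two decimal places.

First mineral: 28.085 g Si in 116.160 g formula = 24.18 wt% Si.
Second mineral: 56.170 g Si in 258.157 g formula = 21.76 wt% Si.
24.18% − 21.76% gives a difference of 2.42 percentage points.

2.42 percentage points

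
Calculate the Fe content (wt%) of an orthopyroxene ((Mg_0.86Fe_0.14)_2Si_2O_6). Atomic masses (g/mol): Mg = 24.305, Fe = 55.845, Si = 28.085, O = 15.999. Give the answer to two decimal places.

Molar mass of (Mg_0.86Fe_0.14)_2Si_2O_6: 1.72·24.305 + 0.28·55.845 + 2·28.085 + 6·15.999 = 209.605 g/mol.
Mass of Fe per formula unit: 0.28 × 55.845 = 15.637 g.
Weight fraction Fe = 15.637 / 209.605 = 0.0746.

7.46 wt%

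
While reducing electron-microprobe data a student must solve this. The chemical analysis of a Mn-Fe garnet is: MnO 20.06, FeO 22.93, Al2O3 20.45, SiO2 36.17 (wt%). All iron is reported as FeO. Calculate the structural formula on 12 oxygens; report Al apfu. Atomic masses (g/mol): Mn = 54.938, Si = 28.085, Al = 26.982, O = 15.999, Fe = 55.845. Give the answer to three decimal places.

MnO: 20.06/70.937 = 0.28279 mol → 0.28279 mol Mn, 0.28279 mol O.
FeO: 22.93/71.844 = 0.31916 mol → 0.31916 mol Fe, 0.31916 mol O.
Al2O3: 20.45/101.961 = 0.20057 mol → 0.40114 mol Al, 0.60171 mol O.
SiO2: 36.17/60.083 = 0.60200 mol → 0.60200 mol Si, 1.20400 mol O.
Total oxygen = 2.40766 mol. Normalization factor = 12/2.40766 = 4.98409.
Al per 12 O = 0.40114 × 4.98409 = 1.999.

1.999 Al apfu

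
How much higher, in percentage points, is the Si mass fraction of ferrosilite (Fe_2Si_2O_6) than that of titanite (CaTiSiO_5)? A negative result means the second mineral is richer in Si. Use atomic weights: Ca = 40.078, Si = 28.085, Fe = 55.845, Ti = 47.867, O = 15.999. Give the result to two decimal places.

First mineral: 56.170 g Si in 263.854 g formula = 21.29 wt% Si.
Second mineral: 28.085 g Si in 196.025 g formula = 14.33 wt% Si.
21.29% − 14.33% gives a difference of 6.96 percentage points.

6.96 percentage points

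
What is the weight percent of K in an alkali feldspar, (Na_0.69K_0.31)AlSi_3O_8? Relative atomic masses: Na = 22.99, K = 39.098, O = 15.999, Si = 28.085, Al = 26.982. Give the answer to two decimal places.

Molar mass of (Na_0.69K_0.31)AlSi_3O_8: 0.69×22.99 + 0.31×39.098 + 1×26.982 + 3×28.085 + 8×15.999 = 267.212 g/mol.
Mass of K per formula unit: 0.31 × 39.098 = 12.120 g.
Weight fraction K = 12.120 / 267.212 = 0.0454.

4.54 wt%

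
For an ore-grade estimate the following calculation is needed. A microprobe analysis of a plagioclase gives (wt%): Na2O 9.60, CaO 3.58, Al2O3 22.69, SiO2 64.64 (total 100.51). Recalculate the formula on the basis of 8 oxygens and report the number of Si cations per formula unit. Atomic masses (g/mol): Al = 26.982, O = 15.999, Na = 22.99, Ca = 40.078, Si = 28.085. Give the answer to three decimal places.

2.833 Si apfu

9.60 wt% Na2O ÷ 61.979 g/mol = 0.15489 mol, giving 0.30978 Na and 0.15489 O.
3.58 wt% CaO ÷ 56.077 g/mol = 0.06384 mol, giving 0.06384 Ca and 0.06384 O.
22.69 wt% Al2O3 ÷ 101.961 g/mol = 0.22254 mol, giving 0.44508 Al and 0.66762 O.
64.64 wt% SiO2 ÷ 60.083 g/mol = 1.07585 mol, giving 1.07585 Si and 2.15170 O.
Oxygen sums to 3.03805; scaling by 8/3.03805 = 2.63327 puts the formula on 8 O.
Si: 1.07585 × 2.63327 = 2.833 atoms per formula unit.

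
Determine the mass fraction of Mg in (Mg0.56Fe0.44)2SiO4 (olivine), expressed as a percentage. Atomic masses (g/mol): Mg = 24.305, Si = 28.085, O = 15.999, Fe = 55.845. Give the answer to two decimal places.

Formula mass = 1.12·24.305 + 0.88·55.845 + 1·28.085 + 4·15.999 = 168.446 g/mol, of which 27.222 g is Mg.
So Mg makes up 27.222/168.446 = 0.1616 of the mass, i.e. 16.16%.

16.16 wt%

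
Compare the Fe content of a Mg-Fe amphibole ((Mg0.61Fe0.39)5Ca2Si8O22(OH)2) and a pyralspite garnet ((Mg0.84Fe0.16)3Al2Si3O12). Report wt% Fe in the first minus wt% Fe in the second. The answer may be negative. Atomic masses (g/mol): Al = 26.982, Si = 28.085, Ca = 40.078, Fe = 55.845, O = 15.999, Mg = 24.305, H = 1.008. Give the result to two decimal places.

6.05 percentage points

Fe in (Mg0.61Fe0.39)5Ca2Si8O22(OH)2: molar mass 873.856 g/mol; 1.95×55.845 = 108.898 g → 12.46 wt%.
Fe in (Mg0.84Fe0.16)3Al2Si3O12: molar mass 418.261 g/mol; 0.48×55.845 = 26.806 g → 6.41 wt%.
Difference = 12.46 − 6.41 = 6.05 percentage points.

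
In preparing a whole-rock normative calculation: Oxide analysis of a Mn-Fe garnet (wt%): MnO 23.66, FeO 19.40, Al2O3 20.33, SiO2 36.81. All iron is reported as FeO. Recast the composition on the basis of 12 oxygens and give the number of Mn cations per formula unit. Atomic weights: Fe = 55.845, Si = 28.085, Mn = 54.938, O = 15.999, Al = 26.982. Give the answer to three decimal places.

MnO: 23.66/70.937 = 0.33354 mol → 0.33354 mol Mn, 0.33354 mol O.
FeO: 19.40/71.844 = 0.27003 mol → 0.27003 mol Fe, 0.27003 mol O.
Al2O3: 20.33/101.961 = 0.19939 mol → 0.39878 mol Al, 0.59817 mol O.
SiO2: 36.81/60.083 = 0.61265 mol → 0.61265 mol Si, 1.22530 mol O.
Total oxygen = 2.42704 mol. Normalization factor = 12/2.42704 = 4.94429.
Mn per 12 O = 0.33354 × 4.94429 = 1.649.

1.649 Mn apfu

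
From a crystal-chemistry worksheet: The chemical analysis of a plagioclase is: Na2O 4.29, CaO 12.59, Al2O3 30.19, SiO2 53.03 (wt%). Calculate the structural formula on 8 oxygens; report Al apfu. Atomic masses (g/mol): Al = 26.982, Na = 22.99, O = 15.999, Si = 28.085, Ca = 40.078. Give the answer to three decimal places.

Na2O: 4.29/61.979 = 0.06922 mol → 0.13844 mol Na, 0.06922 mol O.
CaO: 12.59/56.077 = 0.22451 mol → 0.22451 mol Ca, 0.22451 mol O.
Al2O3: 30.19/101.961 = 0.29609 mol → 0.59218 mol Al, 0.88827 mol O.
SiO2: 53.03/60.083 = 0.88261 mol → 0.88261 mol Si, 1.76522 mol O.
Total oxygen = 2.94722 mol. Normalization factor = 8/2.94722 = 2.71442.
Al per 8 O = 0.59218 × 2.71442 = 1.607.

1.607 Al apfu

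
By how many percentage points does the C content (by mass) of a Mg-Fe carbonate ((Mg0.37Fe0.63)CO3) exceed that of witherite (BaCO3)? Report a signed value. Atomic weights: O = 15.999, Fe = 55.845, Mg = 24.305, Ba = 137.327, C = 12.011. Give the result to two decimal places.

5.44 percentage points

C in (Mg0.37Fe0.63)CO3: molar mass 104.183 g/mol; 1×12.011 = 12.011 g → 11.53 wt%.
C in BaCO3: molar mass 197.335 g/mol; 1×12.011 = 12.011 g → 6.09 wt%.
Difference = 11.53 − 6.09 = 5.44 percentage points.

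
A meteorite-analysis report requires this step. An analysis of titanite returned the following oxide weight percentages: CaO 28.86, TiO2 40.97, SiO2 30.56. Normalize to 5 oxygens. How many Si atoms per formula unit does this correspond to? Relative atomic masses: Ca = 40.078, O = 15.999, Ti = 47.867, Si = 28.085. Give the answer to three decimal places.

0.994 Si apfu

CaO (M=56.077): mol = 0.51465; Ca = 0.51465, O = 0.51465.
TiO2 (M=79.865): mol = 0.51299; Ti = 0.51299, O = 1.02598.
SiO2 (M=60.083): mol = 0.50863; Si = 0.50863, O = 1.01726.
ΣO = 2.55789; factor = 5/ΣO = 1.95474.
Si apfu = 0.50863 × 1.95474 = 0.994.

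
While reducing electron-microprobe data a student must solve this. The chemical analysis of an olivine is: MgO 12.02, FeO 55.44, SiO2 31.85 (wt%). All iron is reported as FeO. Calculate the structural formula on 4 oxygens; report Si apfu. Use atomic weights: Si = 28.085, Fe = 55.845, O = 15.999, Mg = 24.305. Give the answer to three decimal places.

0.995 Si apfu

MgO (M=40.304): mol = 0.29823; Mg = 0.29823, O = 0.29823.
FeO (M=71.844): mol = 0.77167; Fe = 0.77167, O = 0.77167.
SiO2 (M=60.083): mol = 0.53010; Si = 0.53010, O = 1.06020.
ΣO = 2.13010; factor = 4/ΣO = 1.87785.
Si apfu = 0.53010 × 1.87785 = 0.995.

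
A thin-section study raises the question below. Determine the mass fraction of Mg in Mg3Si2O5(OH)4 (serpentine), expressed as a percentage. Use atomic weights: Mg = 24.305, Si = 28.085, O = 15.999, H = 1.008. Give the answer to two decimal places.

26.31 wt%

Formula mass = 3*24.305 + 2*28.085 + 9*15.999 + 4*1.008 = 277.108 g/mol, of which 72.915 g is Mg.
So Mg makes up 72.915/277.108 = 0.2631 of the mass, i.e. 26.31%.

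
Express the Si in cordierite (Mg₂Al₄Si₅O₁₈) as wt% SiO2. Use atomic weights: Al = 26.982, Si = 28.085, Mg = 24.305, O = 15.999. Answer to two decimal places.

Molar mass of Mg₂Al₄Si₅O₁₈ = 2*24.305 + 4*26.982 + 5*28.085 + 18*15.999 = 584.945 g/mol.
Each formula unit contains 5 Si, equivalent to 5/1 = 5.0000 mol SiO2.
M(SiO2) = 1×28.085 + 2×15.999 = 60.083 g/mol.
Mass of SiO2 per formula unit = 5.0000 × 60.083 = 300.415 g.
SiO2 wt% = 300.415 / 584.945 × 100 = 51.36%.

51.36 wt%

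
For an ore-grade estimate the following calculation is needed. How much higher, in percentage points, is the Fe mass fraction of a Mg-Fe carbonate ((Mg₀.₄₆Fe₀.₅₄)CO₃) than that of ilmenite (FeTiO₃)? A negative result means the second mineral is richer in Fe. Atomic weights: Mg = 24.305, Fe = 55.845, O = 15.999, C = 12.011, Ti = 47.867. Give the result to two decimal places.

-7.05 percentage points

First mineral: 30.156 g Fe in 101.345 g formula = 29.76 wt% Fe.
Second mineral: 55.845 g Fe in 151.709 g formula = 36.81 wt% Fe.
29.76% − 36.81% gives a difference of -7.05 percentage points.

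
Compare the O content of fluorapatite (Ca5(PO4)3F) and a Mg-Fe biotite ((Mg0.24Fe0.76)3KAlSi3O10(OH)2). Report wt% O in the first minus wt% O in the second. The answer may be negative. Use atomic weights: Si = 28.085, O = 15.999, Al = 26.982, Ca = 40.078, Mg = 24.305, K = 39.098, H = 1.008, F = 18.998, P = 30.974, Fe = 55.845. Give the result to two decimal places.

M(Ca5(PO4)3F) = 504.298 g/mol, so wt% O = 191.988/504.298 × 100 = 38.07%.
M((Mg0.24Fe0.76)3KAlSi3O10(OH)2) = 489.165 g/mol, so wt% O = 191.988/489.165 × 100 = 39.25%.
38.07 − 39.25 = -1.18 pp.

-1.18 percentage points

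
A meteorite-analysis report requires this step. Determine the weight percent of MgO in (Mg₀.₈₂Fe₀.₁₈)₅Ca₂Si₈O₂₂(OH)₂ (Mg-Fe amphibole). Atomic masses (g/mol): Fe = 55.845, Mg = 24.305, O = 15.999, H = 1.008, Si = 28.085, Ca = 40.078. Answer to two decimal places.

19.65 wt%

Formula mass = 840.739 g/mol.
4.10 Mg → 4.1000 mol MgO per formula unit; M(MgO) = 40.304, so MgO mass = 165.246 g.
165.246/840.739 × 100 = 19.65 wt%.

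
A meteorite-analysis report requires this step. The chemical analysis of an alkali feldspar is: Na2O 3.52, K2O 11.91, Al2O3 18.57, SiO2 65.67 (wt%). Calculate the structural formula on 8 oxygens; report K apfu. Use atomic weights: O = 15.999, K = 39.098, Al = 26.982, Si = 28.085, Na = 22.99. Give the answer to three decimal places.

0.694 K apfu

Na2O: 3.52/61.979 = 0.05679 mol → 0.11358 mol Na, 0.05679 mol O.
K2O: 11.91/94.195 = 0.12644 mol → 0.25288 mol K, 0.12644 mol O.
Al2O3: 18.57/101.961 = 0.18213 mol → 0.36426 mol Al, 0.54639 mol O.
SiO2: 65.67/60.083 = 1.09299 mol → 1.09299 mol Si, 2.18598 mol O.
Total oxygen = 2.91560 mol. Normalization factor = 8/2.91560 = 2.74386.
K per 8 O = 0.25288 × 2.74386 = 0.694.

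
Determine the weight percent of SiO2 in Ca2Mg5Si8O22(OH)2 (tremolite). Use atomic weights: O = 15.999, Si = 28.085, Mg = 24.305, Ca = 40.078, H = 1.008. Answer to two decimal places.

Formula mass = 812.353 g/mol.
8 Si → 8.0000 mol SiO2 per formula unit; M(SiO2) = 60.083, so SiO2 mass = 480.664 g.
480.664/812.353 × 100 = 59.17 wt%.

59.17 wt%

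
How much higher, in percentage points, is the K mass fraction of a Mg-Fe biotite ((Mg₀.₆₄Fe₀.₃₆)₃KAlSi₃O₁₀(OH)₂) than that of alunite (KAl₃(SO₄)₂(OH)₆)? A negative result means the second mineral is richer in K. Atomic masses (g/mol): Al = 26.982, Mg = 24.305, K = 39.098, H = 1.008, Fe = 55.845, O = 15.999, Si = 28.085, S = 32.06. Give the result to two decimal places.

K in (Mg₀.₆₄Fe₀.₃₆)₃KAlSi₃O₁₀(OH)₂: molar mass 451.317 g/mol; 1×39.098 = 39.098 g → 8.66 wt%.
K in KAl₃(SO₄)₂(OH)₆: molar mass 414.198 g/mol; 1×39.098 = 39.098 g → 9.44 wt%.
Difference = 8.66 − 9.44 = -0.78 percentage points.

-0.78 percentage points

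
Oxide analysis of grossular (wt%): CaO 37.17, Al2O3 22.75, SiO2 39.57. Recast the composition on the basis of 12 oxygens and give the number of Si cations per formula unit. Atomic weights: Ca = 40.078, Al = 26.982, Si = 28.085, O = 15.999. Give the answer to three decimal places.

37.17 wt% CaO ÷ 56.077 g/mol = 0.66284 mol, giving 0.66284 Ca and 0.66284 O.
22.75 wt% Al2O3 ÷ 101.961 g/mol = 0.22312 mol, giving 0.44624 Al and 0.66936 O.
39.57 wt% SiO2 ÷ 60.083 g/mol = 0.65859 mol, giving 0.65859 Si and 1.31718 O.
Oxygen sums to 2.64938; scaling by 12/2.64938 = 4.52936 puts the formula on 12 O.
Si: 0.65859 × 4.52936 = 2.983 atoms per formula unit.

2.983 Si apfu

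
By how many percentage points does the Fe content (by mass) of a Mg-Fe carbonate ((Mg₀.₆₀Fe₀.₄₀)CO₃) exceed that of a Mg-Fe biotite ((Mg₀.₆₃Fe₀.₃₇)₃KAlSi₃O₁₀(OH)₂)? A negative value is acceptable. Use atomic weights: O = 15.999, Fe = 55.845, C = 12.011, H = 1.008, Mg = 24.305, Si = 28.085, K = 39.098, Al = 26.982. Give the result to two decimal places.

Fe in (Mg₀.₆₀Fe₀.₄₀)CO₃: molar mass 96.929 g/mol; 0.40×55.845 = 22.338 g → 23.05 wt%.
Fe in (Mg₀.₆₃Fe₀.₃₇)₃KAlSi₃O₁₀(OH)₂: molar mass 452.263 g/mol; 1.11×55.845 = 61.988 g → 13.71 wt%.
Difference = 23.05 − 13.71 = 9.34 percentage points.

9.34 percentage points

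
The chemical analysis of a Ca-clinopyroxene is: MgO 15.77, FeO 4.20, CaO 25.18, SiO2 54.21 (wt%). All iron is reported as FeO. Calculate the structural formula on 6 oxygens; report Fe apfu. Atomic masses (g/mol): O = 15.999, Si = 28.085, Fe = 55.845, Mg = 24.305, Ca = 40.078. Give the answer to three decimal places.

MgO (M=40.304): mol = 0.39128; Mg = 0.39128, O = 0.39128.
FeO (M=71.844): mol = 0.05846; Fe = 0.05846, O = 0.05846.
CaO (M=56.077): mol = 0.44903; Ca = 0.44903, O = 0.44903.
SiO2 (M=60.083): mol = 0.90225; Si = 0.90225, O = 1.80450.
ΣO = 2.70327; factor = 6/ΣO = 2.21953.
Fe apfu = 0.05846 × 2.21953 = 0.130.

0.130 Fe apfu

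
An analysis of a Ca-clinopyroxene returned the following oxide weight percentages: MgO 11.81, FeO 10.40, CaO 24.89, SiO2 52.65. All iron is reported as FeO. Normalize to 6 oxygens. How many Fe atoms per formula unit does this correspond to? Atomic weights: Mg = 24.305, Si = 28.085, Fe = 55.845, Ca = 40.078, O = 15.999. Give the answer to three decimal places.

11.81 wt% MgO ÷ 40.304 g/mol = 0.29302 mol, giving 0.29302 Mg and 0.29302 O.
10.40 wt% FeO ÷ 71.844 g/mol = 0.14476 mol, giving 0.14476 Fe and 0.14476 O.
24.89 wt% CaO ÷ 56.077 g/mol = 0.44385 mol, giving 0.44385 Ca and 0.44385 O.
52.65 wt% SiO2 ÷ 60.083 g/mol = 0.87629 mol, giving 0.87629 Si and 1.75258 O.
Oxygen sums to 2.63421; scaling by 6/2.63421 = 2.27772 puts the formula on 6 O.
Fe: 0.14476 × 2.27772 = 0.330 atoms per formula unit.

0.330 Fe apfu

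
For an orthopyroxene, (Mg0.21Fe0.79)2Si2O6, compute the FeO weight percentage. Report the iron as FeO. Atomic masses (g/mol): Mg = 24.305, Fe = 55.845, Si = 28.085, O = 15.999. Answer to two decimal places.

45.30 wt%

Molar mass of (Mg0.21Fe0.79)2Si2O6 = 0.42×24.305 + 1.58×55.845 + 2×28.085 + 6×15.999 = 250.607 g/mol.
Each formula unit contains 1.58 Fe, equivalent to 1.58/1 = 1.5800 mol FeO.
M(FeO) = 1×55.845 + 1×15.999 = 71.844 g/mol.
Mass of FeO per formula unit = 1.5800 × 71.844 = 113.514 g.
FeO wt% = 113.514 / 250.607 × 100 = 45.30%.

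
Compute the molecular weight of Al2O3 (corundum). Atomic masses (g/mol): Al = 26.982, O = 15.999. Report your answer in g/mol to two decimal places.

M = 2×26.982 + 3×15.999

101.96 g/mol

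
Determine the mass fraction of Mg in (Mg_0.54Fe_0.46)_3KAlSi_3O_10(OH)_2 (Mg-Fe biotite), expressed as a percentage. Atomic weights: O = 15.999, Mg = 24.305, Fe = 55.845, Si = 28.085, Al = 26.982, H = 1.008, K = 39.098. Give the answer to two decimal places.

8.55 mass %

Molar mass of (Mg_0.54Fe_0.46)_3KAlSi_3O_10(OH)_2: 1.62·24.305 + 1.38·55.845 + 1·39.098 + 1·26.982 + 3·28.085 + 12·15.999 + 2·1.008 = 460.779 g/mol.
Mass of Mg per formula unit: 1.62 × 24.305 = 39.374 g.
Weight fraction Mg = 39.374 / 460.779 = 0.0855.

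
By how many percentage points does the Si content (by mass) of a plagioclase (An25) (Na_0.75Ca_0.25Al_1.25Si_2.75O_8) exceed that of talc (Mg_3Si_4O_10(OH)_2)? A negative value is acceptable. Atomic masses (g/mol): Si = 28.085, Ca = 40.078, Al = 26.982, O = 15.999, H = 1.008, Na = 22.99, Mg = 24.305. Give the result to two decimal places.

M(Na_0.75Ca_0.25Al_1.25Si_2.75O_8) = 266.215 g/mol, so wt% Si = 77.234/266.215 × 100 = 29.01%.
M(Mg_3Si_4O_10(OH)_2) = 379.259 g/mol, so wt% Si = 112.340/379.259 × 100 = 29.62%.
29.01 − 29.62 = -0.61 pp.

-0.61 percentage points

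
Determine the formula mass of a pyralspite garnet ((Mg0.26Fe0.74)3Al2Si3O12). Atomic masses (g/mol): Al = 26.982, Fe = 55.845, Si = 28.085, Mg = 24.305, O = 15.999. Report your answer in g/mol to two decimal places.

Mg: 0.78 × 24.305 = 18.9579
Fe: 2.22 × 55.845 = 123.9759
Al: 2 × 26.982 = 53.9640
Si: 3 × 28.085 = 84.2550
O: 12 × 15.999 = 191.9880
Summing the contributions gives the formula mass.

473.14 g/mol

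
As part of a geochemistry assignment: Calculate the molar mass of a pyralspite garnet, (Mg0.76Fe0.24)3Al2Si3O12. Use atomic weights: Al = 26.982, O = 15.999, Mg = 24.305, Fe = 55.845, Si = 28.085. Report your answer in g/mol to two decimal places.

425.83 g/mol

M = 2.28·24.305 + 0.72·55.845 + 2·26.982 + 3·28.085 + 12·15.999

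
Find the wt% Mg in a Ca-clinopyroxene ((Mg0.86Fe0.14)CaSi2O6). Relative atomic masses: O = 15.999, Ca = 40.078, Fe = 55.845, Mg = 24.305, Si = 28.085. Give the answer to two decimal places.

9.46 wt%

M((Mg0.86Fe0.14)CaSi2O6) = 220.963 g/mol.
Mg contributes 0.86 × 24.305 = 20.902 g per mole.
20.902/220.963 = 0.0946 → 9.46%.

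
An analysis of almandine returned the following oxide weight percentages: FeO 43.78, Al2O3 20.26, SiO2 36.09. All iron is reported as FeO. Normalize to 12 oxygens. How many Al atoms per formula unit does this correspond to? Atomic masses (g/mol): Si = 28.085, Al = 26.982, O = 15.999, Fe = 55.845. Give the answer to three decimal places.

1.981 Al apfu

43.78 wt% FeO ÷ 71.844 g/mol = 0.60938 mol, giving 0.60938 Fe and 0.60938 O.
20.26 wt% Al2O3 ÷ 101.961 g/mol = 0.19870 mol, giving 0.39740 Al and 0.59610 O.
36.09 wt% SiO2 ÷ 60.083 g/mol = 0.60067 mol, giving 0.60067 Si and 1.20134 O.
Oxygen sums to 2.40682; scaling by 12/2.40682 = 4.98583 puts the formula on 12 O.
Al: 0.39740 × 4.98583 = 1.981 atoms per formula unit.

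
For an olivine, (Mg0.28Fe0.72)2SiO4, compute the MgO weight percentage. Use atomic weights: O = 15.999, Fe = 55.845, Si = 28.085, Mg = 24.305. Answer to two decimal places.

12.13 wt%

M((Mg0.28Fe0.72)2SiO4) = 186.109 g/mol; M(MgO) = 40.304 g/mol.
Moles MgO per formula unit = 0.56 Mg ÷ 1 = 0.5600.
MgO fraction = (0.5600 × 40.304) / 186.109 = 22.570/186.109 = 0.1213.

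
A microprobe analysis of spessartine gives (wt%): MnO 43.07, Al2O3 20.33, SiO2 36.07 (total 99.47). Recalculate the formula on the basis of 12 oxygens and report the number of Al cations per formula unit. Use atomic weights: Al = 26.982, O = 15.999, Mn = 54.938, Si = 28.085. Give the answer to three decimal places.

1.989 Al apfu

MnO (M=70.937): mol = 0.60716; Mn = 0.60716, O = 0.60716.
Al2O3 (M=101.961): mol = 0.19939; Al = 0.39878, O = 0.59817.
SiO2 (M=60.083): mol = 0.60034; Si = 0.60034, O = 1.20068.
ΣO = 2.40601; factor = 12/ΣO = 4.98751.
Al apfu = 0.39878 × 4.98751 = 1.989.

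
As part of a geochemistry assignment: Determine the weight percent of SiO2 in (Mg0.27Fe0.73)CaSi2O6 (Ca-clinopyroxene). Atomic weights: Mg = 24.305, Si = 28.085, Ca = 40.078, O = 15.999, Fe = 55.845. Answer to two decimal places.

50.16 wt%

M((Mg0.27Fe0.73)CaSi2O6) = 239.571 g/mol; M(SiO2) = 60.083 g/mol.
Moles SiO2 per formula unit = 2 Si ÷ 1 = 2.0000.
SiO2 fraction = (2.0000 × 60.083) / 239.571 = 120.166/239.571 = 0.5016.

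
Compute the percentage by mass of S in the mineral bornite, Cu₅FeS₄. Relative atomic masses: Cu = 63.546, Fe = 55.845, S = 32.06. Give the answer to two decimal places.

Formula mass = 5·63.546 + 1·55.845 + 4·32.06 = 501.815 g/mol, of which 128.240 g is S.
So S makes up 128.240/501.815 = 0.2556 of the mass, i.e. 25.56%.

25.56 wt%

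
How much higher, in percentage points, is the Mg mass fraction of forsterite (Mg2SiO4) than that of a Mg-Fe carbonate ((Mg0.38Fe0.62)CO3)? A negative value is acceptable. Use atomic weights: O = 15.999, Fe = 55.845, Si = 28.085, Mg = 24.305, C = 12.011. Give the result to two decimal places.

Mg in Mg2SiO4: molar mass 140.691 g/mol; 2×24.305 = 48.610 g → 34.55 wt%.
Mg in (Mg0.38Fe0.62)CO3: molar mass 103.868 g/mol; 0.38×24.305 = 9.236 g → 8.89 wt%.
Difference = 34.55 − 8.89 = 25.66 percentage points.

25.66 percentage points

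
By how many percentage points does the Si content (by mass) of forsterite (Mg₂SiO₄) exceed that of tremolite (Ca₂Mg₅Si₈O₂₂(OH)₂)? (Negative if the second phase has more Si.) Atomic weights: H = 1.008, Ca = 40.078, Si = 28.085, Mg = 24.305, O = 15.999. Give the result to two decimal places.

-7.70 percentage points

Si in Mg₂SiO₄: molar mass 140.691 g/mol; 1×28.085 = 28.085 g → 19.96 wt%.
Si in Ca₂Mg₅Si₈O₂₂(OH)₂: molar mass 812.353 g/mol; 8×28.085 = 224.680 g → 27.66 wt%.
Difference = 19.96 − 27.66 = -7.70 percentage points.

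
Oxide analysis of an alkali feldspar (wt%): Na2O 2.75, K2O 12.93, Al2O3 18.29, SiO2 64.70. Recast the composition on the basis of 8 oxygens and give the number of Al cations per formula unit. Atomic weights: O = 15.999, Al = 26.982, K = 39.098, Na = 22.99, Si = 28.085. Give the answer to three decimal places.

2.75 wt% Na2O ÷ 61.979 g/mol = 0.04437 mol, giving 0.08874 Na and 0.04437 O.
12.93 wt% K2O ÷ 94.195 g/mol = 0.13727 mol, giving 0.27454 K and 0.13727 O.
18.29 wt% Al2O3 ÷ 101.961 g/mol = 0.17938 mol, giving 0.35876 Al and 0.53814 O.
64.70 wt% SiO2 ÷ 60.083 g/mol = 1.07684 mol, giving 1.07684 Si and 2.15368 O.
Oxygen sums to 2.87346; scaling by 8/2.87346 = 2.78410 puts the formula on 8 O.
Al: 0.35876 × 2.78410 = 0.999 atoms per formula unit.

0.999 Al apfu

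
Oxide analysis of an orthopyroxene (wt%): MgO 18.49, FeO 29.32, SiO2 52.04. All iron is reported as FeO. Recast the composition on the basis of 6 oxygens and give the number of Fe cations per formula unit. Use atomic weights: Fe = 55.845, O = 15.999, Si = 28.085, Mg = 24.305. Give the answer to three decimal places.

MgO: 18.49/40.304 = 0.45876 mol → 0.45876 mol Mg, 0.45876 mol O.
FeO: 29.32/71.844 = 0.40811 mol → 0.40811 mol Fe, 0.40811 mol O.
SiO2: 52.04/60.083 = 0.86614 mol → 0.86614 mol Si, 1.73228 mol O.
Total oxygen = 2.59915 mol. Normalization factor = 6/2.59915 = 2.30845.
Fe per 6 O = 0.40811 × 2.30845 = 0.942.

0.942 Fe apfu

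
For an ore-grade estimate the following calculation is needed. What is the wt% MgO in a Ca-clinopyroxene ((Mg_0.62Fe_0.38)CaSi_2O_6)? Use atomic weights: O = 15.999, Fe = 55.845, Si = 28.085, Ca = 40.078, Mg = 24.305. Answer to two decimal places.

10.93 wt%

Formula mass = 228.532 g/mol.
0.62 Mg → 0.6200 mol MgO per formula unit; M(MgO) = 40.304, so MgO mass = 24.988 g.
24.988/228.532 × 100 = 10.93 wt%.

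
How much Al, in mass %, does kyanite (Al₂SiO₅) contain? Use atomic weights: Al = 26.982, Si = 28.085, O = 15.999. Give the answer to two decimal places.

33.30 mass %

Formula mass = 2·26.982 + 1·28.085 + 5·15.999 = 162.044 g/mol, of which 53.964 g is Al.
So Al makes up 53.964/162.044 = 0.3330 of the mass, i.e. 33.30%.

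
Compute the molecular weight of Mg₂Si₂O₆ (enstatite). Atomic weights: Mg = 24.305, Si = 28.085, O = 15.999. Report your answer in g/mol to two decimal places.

200.77 g/mol

Mg: 2 × 24.305 = 48.6100
Si: 2 × 28.085 = 56.1700
O: 6 × 15.999 = 95.9940
Summing the contributions gives the formula mass.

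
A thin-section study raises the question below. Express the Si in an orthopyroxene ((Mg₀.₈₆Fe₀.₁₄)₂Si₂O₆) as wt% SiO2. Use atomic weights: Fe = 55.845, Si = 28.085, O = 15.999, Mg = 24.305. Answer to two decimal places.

Formula mass = 209.605 g/mol.
2 Si → 2.0000 mol SiO2 per formula unit; M(SiO2) = 60.083, so SiO2 mass = 120.166 g.
120.166/209.605 × 100 = 57.33 wt%.

57.33 wt%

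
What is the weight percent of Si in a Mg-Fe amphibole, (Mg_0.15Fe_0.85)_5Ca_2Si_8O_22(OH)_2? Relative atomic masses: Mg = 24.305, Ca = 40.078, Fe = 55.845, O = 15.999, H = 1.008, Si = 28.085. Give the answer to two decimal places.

23.74 wt%

M((Mg_0.15Fe_0.85)_5Ca_2Si_8O_22(OH)_2) = 946.398 g/mol.
Si contributes 8 × 28.085 = 224.680 g per mole.
224.680/946.398 = 0.2374 → 23.74%.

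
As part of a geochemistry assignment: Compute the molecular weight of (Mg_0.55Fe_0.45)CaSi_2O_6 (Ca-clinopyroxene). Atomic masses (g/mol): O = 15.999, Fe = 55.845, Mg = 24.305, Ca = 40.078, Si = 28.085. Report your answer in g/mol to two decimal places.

230.74 g/mol

M = 0.55(24.305) + 0.45(55.845) + 1(40.078) + 2(28.085) + 6(15.999)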